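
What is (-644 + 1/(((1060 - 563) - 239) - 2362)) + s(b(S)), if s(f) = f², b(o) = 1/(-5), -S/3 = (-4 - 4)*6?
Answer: -33872321/52600 ≈ -643.96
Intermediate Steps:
S = 144 (S = -3*(-4 - 4)*6 = -(-24)*6 = -3*(-48) = 144)
b(o) = -⅕
(-644 + 1/(((1060 - 563) - 239) - 2362)) + s(b(S)) = (-644 + 1/(((1060 - 563) - 239) - 2362)) + (-⅕)² = (-644 + 1/((497 - 239) - 2362)) + 1/25 = (-644 + 1/(258 - 2362)) + 1/25 = (-644 + 1/(-2104)) + 1/25 = (-644 - 1/2104) + 1/25 = -1354977/2104 + 1/25 = -33872321/52600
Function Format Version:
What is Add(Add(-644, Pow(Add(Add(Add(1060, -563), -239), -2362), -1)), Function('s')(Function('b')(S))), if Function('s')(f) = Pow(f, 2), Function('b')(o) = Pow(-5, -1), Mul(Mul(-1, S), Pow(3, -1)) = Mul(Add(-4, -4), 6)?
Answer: Rational(-33872321, 52600) ≈ -643.96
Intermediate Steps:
S = 144 (S = Mul(-3, Mul(Add(-4, -4), 6)) = Mul(-3, Mul(-8, 6)) = Mul(-3, -48) = 144)
Function('b')(o) = Rational(-1, 5)
Add(Add(-644, Pow(Add(Add(Add(1060, -563), -239), -2362), -1)), Function('s')(Function('b')(S))) = Add(Add(-644, Pow(Add(Add(Add(1060, -563), -239), -2362), -1)), Pow(Rational(-1, 5), 2)) = Add(Add(-644, Pow(Add(Add(497, -239), -2362), -1)), Rational(1, 25)) = Add(Add(-644, Pow(Add(258, -2362), -1)), Rational(1, 25)) = Add(Add(-644, Pow(-2104, -1)), Rational(1, 25)) = Add(Add(-644, Rational(-1, 2104)), Rational(1, 25)) = Add(Rational(-1354977, 2104), Rational(1, 25)) = Rational(-33872321, 52600)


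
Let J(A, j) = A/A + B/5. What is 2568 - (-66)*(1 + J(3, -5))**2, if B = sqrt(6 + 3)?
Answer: 75354/25 ≈ 3014.2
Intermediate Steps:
B = 3 (B = sqrt(9) = 3)
J(A, j) = 8/5 (J(A, j) = A/A + 3/5 = 1 + 3*(1/5) = 1 + 3/5 = 8/5)
2568 - (-66)*(1 + J(3, -5))**2 = 2568 - (-66)*(1 + 8/5)**2 = 2568 - (-66)*(13/5)**2 = 2568 - (-66)*169/25 = 2568 - 1*(-11154/25) = 2568 + 11154/25 = 75354/25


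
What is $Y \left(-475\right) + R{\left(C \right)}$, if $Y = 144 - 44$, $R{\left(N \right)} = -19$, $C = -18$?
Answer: $-47519$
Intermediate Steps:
$Y = 100$
$Y \left(-475\right) + R{\left(C \right)} = 100 \left(-475\right) - 19 = -47500 - 19 = -47519$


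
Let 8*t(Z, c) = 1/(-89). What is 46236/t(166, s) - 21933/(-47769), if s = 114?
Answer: -524185662225/15923 ≈ -3.2920e+7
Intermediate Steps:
t(Z, c) = -1/712 (t(Z, c) = (⅛)/(-89) = (⅛)*(-1/89) = -1/712)
46236/t(166, s) - 21933/(-47769) = 46236/(-1/712) - 21933/(-47769) = 46236*(-712) - 21933*(-1/47769) = -32920032 + 7311/15923 = -524185662225/15923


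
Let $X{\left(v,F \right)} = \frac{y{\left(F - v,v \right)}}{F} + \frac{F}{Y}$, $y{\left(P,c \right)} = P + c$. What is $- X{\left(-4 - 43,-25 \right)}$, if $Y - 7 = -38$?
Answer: $- \frac{56}{31} \approx -1.8065$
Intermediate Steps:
$Y = -31$ ($Y = 7 - 38 = -31$)
$X{\left(v,F \right)} = 1 - \frac{F}{31}$ ($X{\left(v,F \right)} = \frac{\left(F - v\right) + v}{F} + \frac{F}{-31} = \frac{F}{F} + F \left(- \frac{1}{31}\right) = 1 - \frac{F}{31}$)
$- X{\left(-4 - 43,-25 \right)} = - (1 - - \frac{25}{31}) = - (1 + \frac{25}{31}) = \left(-1\right) \frac{56}{31} = - \frac{56}{31}$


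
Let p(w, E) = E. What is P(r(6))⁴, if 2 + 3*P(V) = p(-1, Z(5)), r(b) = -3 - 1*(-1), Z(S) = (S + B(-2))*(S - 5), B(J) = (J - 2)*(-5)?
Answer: 16/81 ≈ 0.19753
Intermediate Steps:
B(J) = 10 - 5*J (B(J) = (-2 + J)*(-5) = 10 - 5*J)
Z(S) = (-5 + S)*(20 + S) (Z(S) = (S + (10 - 5*(-2)))*(S - 5) = (S + (10 + 10))*(-5 + S) = (S + 20)*(-5 + S) = (20 + S)*(-5 + S) = (-5 + S)*(20 + S))
r(b) = -2 (r(b) = -3 + 1 = -2)
P(V) = -⅔ (P(V) = -⅔ + (-100 + 5² + 15*5)/3 = -⅔ + (-100 + 25 + 75)/3 = -⅔ + (⅓)*0 = -⅔ + 0 = -⅔)
P(r(6))⁴ = (-⅔)⁴ = 16/81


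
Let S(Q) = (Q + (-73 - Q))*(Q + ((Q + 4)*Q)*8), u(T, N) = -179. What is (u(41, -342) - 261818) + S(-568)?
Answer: -187306101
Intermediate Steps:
S(Q) = -73*Q - 584*Q*(4 + Q) (S(Q) = -73*(Q + ((4 + Q)*Q)*8) = -73*(Q + (Q*(4 + Q))*8) = -73*(Q + 8*Q*(4 + Q)) = -73*Q - 584*Q*(4 + Q))
(u(41, -342) - 261818) + S(-568) = (-179 - 261818) - 73*(-568)*(33 + 8*(-568)) = -261997 - 73*(-568)*(33 - 4544) = -261997 - 73*(-568)*(-4511) = -261997 - 187044104 = -187306101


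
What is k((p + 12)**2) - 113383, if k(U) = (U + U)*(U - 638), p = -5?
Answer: -171105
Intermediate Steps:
k(U) = 2*U*(-638 + U) (k(U) = (2*U)*(-638 + U) = 2*U*(-638 + U))
k((p + 12)**2) - 113383 = 2*(-5 + 12)**2*(-638 + (-5 + 12)**2) - 113383 = 2*7**2*(-638 + 7**2) - 113383 = 2*49*(-638 + 49) - 113383 = 2*49*(-589) - 113383 = -57722 - 113383 = -171105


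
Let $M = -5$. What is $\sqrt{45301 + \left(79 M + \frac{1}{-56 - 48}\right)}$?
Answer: $\frac{\sqrt{121425798}}{52} \approx 211.91$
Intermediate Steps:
$\sqrt{45301 + \left(79 M + \frac{1}{-56 - 48}\right)} = \sqrt{45301 + \left(79 \left(-5\right) + \frac{1}{-56 - 48}\right)} = \sqrt{45301 - \left(395 - \frac{1}{-104}\right)} = \sqrt{45301 - \frac{41081}{104}} = \sqrt{\frac{4670223}{104}} = \frac{\sqrt{121425798}}{52}$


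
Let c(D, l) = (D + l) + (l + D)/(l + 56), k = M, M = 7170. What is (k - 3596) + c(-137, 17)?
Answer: 252022/73 ≈ 3452.4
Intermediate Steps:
k = 7170
c(D, l) = D + l + (D + l)/(56 + l) (c(D, l) = (D + l) + (D + l)/(56 + l) = D + l + (D + l)/(56 + l))
(k - 3596) + c(-137, 17) = (7170 - 3596) + (17² + 57*(-137) + 57*17 - 137*17)/(56 + 17) = 3574 + (289 - 7809 + 969 - 2329)/73 = 3574 + (1/73)*(-8880) = 3574 - 8880/73 = 252022/73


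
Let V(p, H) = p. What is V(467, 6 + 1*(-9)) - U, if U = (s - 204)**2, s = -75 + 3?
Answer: -75709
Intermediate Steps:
s = -72
U = 76176 (U = (-72 - 204)**2 = (-276)**2 = 76176)
V(467, 6 + 1*(-9)) - U = 467 - 1*76176 = 467 - 76176 = -75709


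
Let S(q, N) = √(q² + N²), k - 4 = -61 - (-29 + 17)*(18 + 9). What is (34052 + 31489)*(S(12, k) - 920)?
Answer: -60297720 + 196623*√7937 ≈ -4.2781e+7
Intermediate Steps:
k = 267 (k = 4 + (-61 - (-29 + 17)*(18 + 9)) = 4 + (-61 - (-12)*27) = 4 + (-61 - 1*(-324)) = 4 + (-61 + 324) = 4 + 263 = 267)
S(q, N) = √(N² + q²)
(34052 + 31489)*(S(12, k) - 920) = (34052 + 31489)*(√(267² + 12²) - 920) = 65541*(√(71289 + 144) - 920) = 65541*(√71433 - 920) = 65541*(3*√7937 - 920) = 65541*(-920 + 3*√7937) = -60297720 + 196623*√7937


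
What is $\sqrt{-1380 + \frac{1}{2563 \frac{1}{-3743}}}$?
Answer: $\frac{i \sqrt{9074770529}}{2563} \approx 37.168 i$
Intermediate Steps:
$\sqrt{-1380 + \frac{1}{2563 \frac{1}{-3743}}} = \sqrt{-1380 + \frac{1}{2563 \left(- \frac{1}{3743}\right)}} = \sqrt{-1380 + \frac{1}{- \frac{2563}{3743}}} = \sqrt{-1380 - \frac{3743}{2563}} = \sqrt{- \frac{3540683}{2563}} = \frac{i \sqrt{9074770529}}{2563}$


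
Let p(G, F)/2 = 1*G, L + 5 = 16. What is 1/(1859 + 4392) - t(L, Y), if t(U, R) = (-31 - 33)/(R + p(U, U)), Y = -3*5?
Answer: 57153/6251 ≈ 9.1430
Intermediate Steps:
L = 11 (L = -5 + 16 = 11)
p(G, F) = 2*G (p(G, F) = 2*(1*G) = 2*G)
Y = -15
t(U, R) = -64/(R + 2*U) (t(U, R) = (-31 - 33)/(R + 2*U) = -64/(R + 2*U))
1/(1859 + 4392) - t(L, Y) = 1/(1859 + 4392) - (-64)/(-15 + 2*11) = 1/6251 - (-64)/(-15 + 22) = 1/6251 - (-64)/7 = 1/6251 - 1*(-64/7) = 1/6251 + 64/7 = 57153/6251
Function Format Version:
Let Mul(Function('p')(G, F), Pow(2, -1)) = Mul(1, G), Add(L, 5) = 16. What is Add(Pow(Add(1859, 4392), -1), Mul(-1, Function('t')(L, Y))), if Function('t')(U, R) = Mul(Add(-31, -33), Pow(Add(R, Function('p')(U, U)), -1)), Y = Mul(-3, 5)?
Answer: Rational(57153, 6251) ≈ 9.1430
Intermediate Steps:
L = 11 (L = Add(-5, 16) = 11)
Function('p')(G, F) = Mul(2, G) (Function('p')(G, F) = Mul(2, Mul(1, G)) = Mul(2, G))
Y = -15
Function('t')(U, R) = Mul(-64, Pow(Add(R, Mul(2, U)), -1)) (Function('t')(U, R) = Mul(Add(-31, -33), Pow(Add(R, Mul(2, U)), -1)) = Mul(-64, Pow(Add(R, Mul(2, U)), -1)))
Add(Pow(Add(1859, 4392), -1), Mul(-1, Function('t')(L, Y))) = Add(Pow(Add(1859, 4392), -1), Mul(-1, Mul(-64, Pow(Add(-15, Mul(2, 11)), -1)))) = Add(Pow(6251, -1), Mul(-1, Mul(-64, Pow(Add(-15, 22), -1)))) = Add(Rational(1, 6251), Mul(-1, Mul(-64, Pow(7, -1)))) = Add(Rational(1, 6251), Mul(-1, Mul(-64, Rational(1, 7)))) = Add(Rational(1, 6251), Mul(-1, Rational(-64, 7))) = Add(Rational(1, 6251), Rational(64, 7)) = Rational(57153, 6251)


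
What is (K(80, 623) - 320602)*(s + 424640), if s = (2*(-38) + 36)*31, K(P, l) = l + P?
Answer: -135445236600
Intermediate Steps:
K(P, l) = P + l
s = -1240 (s = (-76 + 36)*31 = -40*31 = -1240)
(K(80, 623) - 320602)*(s + 424640) = ((80 + 623) - 320602)*(-1240 + 424640) = (703 - 320602)*423400 = -319899*423400 = -135445236600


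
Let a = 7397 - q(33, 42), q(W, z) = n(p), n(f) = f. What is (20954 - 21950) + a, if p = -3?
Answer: 6404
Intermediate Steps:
q(W, z) = -3
a = 7400 (a = 7397 - 1*(-3) = 7397 + 3 = 7400)
(20954 - 21950) + a = (20954 - 21950) + 7400 = -996 + 7400 = 6404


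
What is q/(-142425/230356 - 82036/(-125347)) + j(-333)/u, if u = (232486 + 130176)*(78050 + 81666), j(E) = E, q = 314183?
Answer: 12816303274757815273400039/1476241075660233592 ≈ 8.6817e+6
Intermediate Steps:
u = 57922923992 (u = 362662*159716 = 57922923992)
q/(-142425/230356 - 82036/(-125347)) + j(-333)/u = 314183/(-142425/230356 - 82036/(-125347)) - 333/57922923992 = 314183/(-142425*1/230356 - 82036*(-1/125347)) - 333*1/57922923992 = 314183/(-142425/230356 + 82036/125347) - 333/57922923992 = 314183/(1044938341/28874433532) - 333/57922923992 = 314183*(28874433532/1044938341) - 333/57922923992 = 221264784155716/25486301 - 333/57922923992 = 12816303274757815273400039/1476241075660233592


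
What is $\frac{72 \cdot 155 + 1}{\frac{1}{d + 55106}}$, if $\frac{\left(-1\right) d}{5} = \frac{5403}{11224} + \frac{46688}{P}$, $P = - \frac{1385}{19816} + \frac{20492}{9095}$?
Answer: $- \frac{2554315630439615358207}{4416339795928} \approx -5.7838 \cdot 10^{8}$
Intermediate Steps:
$P = \frac{393472897}{180226520}$ ($P = \left(-1385\right) \frac{1}{19816} + 20492 \cdot \frac{1}{9095} = - \frac{1385}{19816} + \frac{20492}{9095} = \frac{393472897}{180226520} \approx 2.1832$)
$d = - \frac{472227642444763655}{4416339795928}$ ($d = - 5 \left(\frac{5403}{11224} + \frac{46688}{\frac{393472897}{180226520}}\right) = - 5 \left(5403 \cdot \frac{1}{11224} + 46688 \cdot \frac{180226520}{393472897}\right) = - 5 \left(\frac{5403}{11224} + \frac{8414415765760}{393472897}\right) = \left(-5\right) \frac{94445528488952731}{4416339795928} = - \frac{472227642444763655}{4416339795928} \approx -1.0693 \cdot 10^{5}$)
$\frac{72 \cdot 155 + 1}{\frac{1}{d + 55106}} = \frac{72 \cdot 155 + 1}{\frac{1}{- \frac{472227642444763655}{4416339795928} + 55106}} = \frac{11160 + 1}{\frac{1}{- \frac{228860821650355287}{4416339795928}}} = \frac{11161}{- \frac{4416339795928}{228860821650355287}} = 11161 \left(- \frac{228860821650355287}{4416339795928}\right) = - \frac{2554315630439615358207}{4416339795928}$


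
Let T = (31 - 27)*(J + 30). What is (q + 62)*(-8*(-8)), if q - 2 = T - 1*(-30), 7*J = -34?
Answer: 87168/7 ≈ 12453.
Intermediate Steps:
J = -34/7 (J = (⅐)*(-34) = -34/7 ≈ -4.8571)
T = 704/7 (T = (31 - 27)*(-34/7 + 30) = 4*(176/7) = 704/7 ≈ 100.57)
q = 928/7 (q = 2 + (704/7 - 1*(-30)) = 2 + (704/7 + 30) = 2 + 914/7 = 928/7 ≈ 132.57)
(q + 62)*(-8*(-8)) = (928/7 + 62)*(-8*(-8)) = (1362/7)*64 = 87168/7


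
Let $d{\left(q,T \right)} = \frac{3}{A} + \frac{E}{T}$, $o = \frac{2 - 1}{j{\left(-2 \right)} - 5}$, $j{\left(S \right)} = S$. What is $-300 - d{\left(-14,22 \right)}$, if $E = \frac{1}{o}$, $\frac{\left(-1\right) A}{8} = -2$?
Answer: $- \frac{52777}{176} \approx -299.87$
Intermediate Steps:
$A = 16$ ($A = \left(-8\right) \left(-2\right) = 16$)
$o = - \frac{1}{7}$ ($o = \frac{2 - 1}{-2 - 5} = 1 \frac{1}{-7} = 1 \left(- \frac{1}{7}\right) = - \frac{1}{7} \approx -0.14286$)
$E = -7$ ($E = \frac{1}{- \frac{1}{7}} = -7$)
$d{\left(q,T \right)} = \frac{3}{16} - \frac{7}{T}$
$-300 - d{\left(-14,22 \right)} = -300 - \left(\frac{3}{16} - \frac{7}{22}\right) = -300 - - \frac{23}{176} = -300 + \frac{23}{176} = - \frac{52777}{176}$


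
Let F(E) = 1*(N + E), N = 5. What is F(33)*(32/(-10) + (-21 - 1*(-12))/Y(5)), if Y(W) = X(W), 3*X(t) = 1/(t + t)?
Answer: -51908/5 ≈ -10382.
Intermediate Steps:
X(t) = 1/(6*t) (X(t) = 1/(3*(t + t)) = 1/(3*((2*t))) = (1/(2*t))/3 = 1/(6*t))
Y(W) = 1/(6*W)
F(E) = 5 + E (F(E) = 1*(5 + E) = 5 + E)
F(33)*(32/(-10) + (-21 - 1*(-12))/Y(5)) = (5 + 33)*(32/(-10) + (-21 - 1*(-12))/(((⅙)/5))) = 38*(32*(-⅒) + (-21 + 12)/(((⅙)*(⅕)))) = 38*(-16/5 - 9/1/30) = 38*(-16/5 - 9*30) = 38*(-16/5 - 270) = 38*(-1366/5) = -51908/5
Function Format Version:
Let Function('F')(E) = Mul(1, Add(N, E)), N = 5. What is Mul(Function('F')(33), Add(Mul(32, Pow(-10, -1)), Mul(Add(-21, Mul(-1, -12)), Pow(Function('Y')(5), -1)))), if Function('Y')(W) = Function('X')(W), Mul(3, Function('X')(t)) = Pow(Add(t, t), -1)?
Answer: Rational(-51908, 5) ≈ -10382.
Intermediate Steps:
Function('X')(t) = Mul(Rational(1, 6), Pow(t, -1)) (Function('X')(t) = Mul(Rational(1, 3), Pow(Add(t, t), -1)) = Mul(Rational(1, 3), Pow(Mul(2, t), -1)) = Mul(Rational(1, 3), Mul(Rational(1, 2), Pow(t, -1))) = Mul(Rational(1, 6), Pow(t, -1)))
Function('Y')(W) = Mul(Rational(1, 6), Pow(W, -1))
Function('F')(E) = Add(5, E) (Function('F')(E) = Mul(1, Add(5, E)) = Add(5, E))
Mul(Function('F')(33), Add(Mul(32, Pow(-10, -1)), Mul(Add(-21, Mul(-1, -12)), Pow(Function('Y')(5), -1)))) = Mul(Add(5, 33), Add(Mul(32, Pow(-10, -1)), Mul(Add(-21, Mul(-1, -12)), Pow(Mul(Rational(1, 6), Pow(5, -1)), -1)))) = Mul(38, Add(Mul(32, Rational(-1, 10)), Mul(Add(-21, 12), Pow(Mul(Rational(1, 6), Rational(1, 5)), -1)))) = Mul(38, Add(Rational(-16, 5), Mul(-9, Pow(Rational(1, 30), -1)))) = Mul(38, Add(Rational(-16, 5), Mul(-9, 30))) = Mul(38, Add(Rational(-16, 5), -270)) = Mul(38, Rational(-1366, 5)) = Rational(-51908, 5)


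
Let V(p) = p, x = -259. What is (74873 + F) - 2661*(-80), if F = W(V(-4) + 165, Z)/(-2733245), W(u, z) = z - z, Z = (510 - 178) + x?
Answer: 287753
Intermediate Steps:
Z = 73 (Z = (510 - 178) - 259 = 332 - 259 = 73)
W(u, z) = 0
F = 0 (F = 0/(-2733245) = 0*(-1/2733245) = 0)
(74873 + F) - 2661*(-80) = (74873 + 0) - 2661*(-80) = 74873 + 212880 = 287753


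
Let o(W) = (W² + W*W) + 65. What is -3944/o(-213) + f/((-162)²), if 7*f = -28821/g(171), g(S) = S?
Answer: -42171372485/950830538868 ≈ -0.044352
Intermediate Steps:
o(W) = 65 + 2*W² (o(W) = (W² + W²) + 65 = 2*W² + 65 = 65 + 2*W²)
f = -9607/399 (f = (-28821/171)/7 = (-28821*1/171)/7 = (⅐)*(-9607/57) = -9607/399 ≈ -24.078)
-3944/o(-213) + f/((-162)²) = -3944/(65 + 2*(-213)²) - 9607/(399*((-162)²)) = -3944/(65 + 2*45369) - 9607/399/26244 = -3944/(65 + 90738) - 9607/399*1/26244 = -3944/90803 - 9607/10471356 = -42171372485/950830538868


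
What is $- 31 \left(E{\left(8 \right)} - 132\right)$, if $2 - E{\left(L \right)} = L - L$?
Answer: $4030$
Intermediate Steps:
$E{\left(L \right)} = 2$ ($E{\left(L \right)} = 2 - \left(L - L\right) = 2 - 0 = 2 + 0 = 2$)
$- 31 \left(E{\left(8 \right)} - 132\right) = - 31 \left(2 - 132\right) = \left(-31\right) \left(-130\right) = 4030$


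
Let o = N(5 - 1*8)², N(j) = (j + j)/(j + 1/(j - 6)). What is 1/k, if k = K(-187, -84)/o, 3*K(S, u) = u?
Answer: -729/5488 ≈ -0.13284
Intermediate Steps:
K(S, u) = u/3
N(j) = 2*j/(j + 1/(-6 + j)) (N(j) = (2*j)/(j + 1/(-6 + j)) = 2*j/(j + 1/(-6 + j)))
o = 729/196 (o = (2*(5 - 1*8)*(-6 + (5 - 1*8))/(1 + (5 - 1*8)² - 6*(5 - 1*8)))² = (2*(5 - 8)*(-6 + (5 - 8))/(1 + (5 - 8)² - 6*(5 - 8)))² = (2*(-3)*(-6 - 3)/(1 + (-3)² - 6*(-3)))² = (2*(-3)*(-9)/(1 + 9 + 18))² = (2*(-3)*(-9)/28)² = (2*(-3)*(1/28)*(-9))² = (27/14)² = 729/196 ≈ 3.7194)
k = -5488/729 (k = ((⅓)*(-84))/(729/196) = -28*196/729 = -5488/729 ≈ -7.5281)
1/k = 1/(-5488/729) = -729/5488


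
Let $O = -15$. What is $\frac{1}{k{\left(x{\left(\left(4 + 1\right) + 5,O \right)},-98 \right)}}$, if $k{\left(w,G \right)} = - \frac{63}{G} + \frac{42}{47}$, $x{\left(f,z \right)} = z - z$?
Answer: $\frac{658}{1011} \approx 0.65084$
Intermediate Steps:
$x{\left(f,z \right)} = 0$
$k{\left(w,G \right)} = \frac{42}{47} - \frac{63}{G}$ ($k{\left(w,G \right)} = - \frac{63}{G} + 42 \cdot \frac{1}{47} = - \frac{63}{G} + \frac{42}{47} = \frac{42}{47} - \frac{63}{G}$)
$\frac{1}{k{\left(x{\left(\left(4 + 1\right) + 5,O \right)},-98 \right)}} = \frac{1}{\frac{42}{47} - \frac{63}{-98}} = \frac{1}{\frac{42}{47} - - \frac{9}{14}} = \frac{1}{\frac{42}{47} + \frac{9}{14}} = \frac{1}{\frac{1011}{658}} = \frac{658}{1011}$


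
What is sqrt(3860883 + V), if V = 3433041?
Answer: 6*sqrt(202609) ≈ 2700.7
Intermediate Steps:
sqrt(3860883 + V) = sqrt(3860883 + 3433041) = sqrt(7293924) = 6*sqrt(202609)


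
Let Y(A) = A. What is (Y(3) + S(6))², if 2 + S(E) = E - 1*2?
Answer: 25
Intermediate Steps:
S(E) = -4 + E (S(E) = -2 + (E - 1*2) = -2 + (E - 2) = -2 + (-2 + E) = -4 + E)
(Y(3) + S(6))² = (3 + (-4 + 6))² = (3 + 2)² = 5² = 25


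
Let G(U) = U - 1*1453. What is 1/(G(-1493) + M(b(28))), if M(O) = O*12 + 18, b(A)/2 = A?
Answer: -1/2256 ≈ -0.00044326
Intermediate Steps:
b(A) = 2*A
M(O) = 18 + 12*O (M(O) = 12*O + 18 = 18 + 12*O)
G(U) = -1453 + U (G(U) = U - 1453 = -1453 + U)
1/(G(-1493) + M(b(28))) = 1/((-1453 - 1493) + (18 + 12*(2*28))) = 1/(-2946 + (18 + 12*56)) = 1/(-2946 + (18 + 672)) = 1/(-2946 + 690) = 1/(-2256) = -1/2256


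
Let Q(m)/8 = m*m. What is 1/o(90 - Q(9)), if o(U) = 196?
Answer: 1/196 ≈ 0.0051020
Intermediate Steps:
Q(m) = 8*m² (Q(m) = 8*(m*m) = 8*m²)
1/o(90 - Q(9)) = 1/196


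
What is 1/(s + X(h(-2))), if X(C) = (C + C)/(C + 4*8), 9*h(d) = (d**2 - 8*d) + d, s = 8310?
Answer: 17/141272 ≈ 0.00012034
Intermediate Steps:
h(d) = -7*d/9 + d**2/9 (h(d) = ((d**2 - 8*d) + d)/9 = (d**2 - 7*d)/9 = -7*d/9 + d**2/9)
X(C) = 2*C/(32 + C) (X(C) = (2*C)/(C + 32) = (2*C)/(32 + C) = 2*C/(32 + C))
1/(s + X(h(-2))) = 1/(8310 + 2*((1/9)*(-2)*(-7 - 2))/(32 + (1/9)*(-2)*(-7 - 2))) = 1/(8310 + 2*((1/9)*(-2)*(-9))/(32 + (1/9)*(-2)*(-9))) = 1/(8310 + 2*2/(32 + 2)) = 1/(8310 + 2*2/34) = 1/(8310 + 2*2*(1/34)) = 1/(8310 + 2/17) = 1/(141272/17) = 17/141272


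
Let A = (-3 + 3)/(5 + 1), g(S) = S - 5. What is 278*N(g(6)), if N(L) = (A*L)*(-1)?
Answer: 0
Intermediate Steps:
g(S) = -5 + S
A = 0 (A = 0/6 = 0*(⅙) = 0)
N(L) = 0 (N(L) = (0*L)*(-1) = 0*(-1) = 0)
278*N(g(6)) = 278*0 = 0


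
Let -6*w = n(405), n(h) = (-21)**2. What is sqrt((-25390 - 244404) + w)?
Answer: 7*I*sqrt(22030)/2 ≈ 519.49*I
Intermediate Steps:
n(h) = 441
w = -147/2 (w = -1/6*441 = -147/2 ≈ -73.500)
sqrt((-25390 - 244404) + w) = sqrt((-25390 - 244404) - 147/2) = sqrt(-269794 - 147/2) = sqrt(-539735/2) = 7*I*sqrt(22030)/2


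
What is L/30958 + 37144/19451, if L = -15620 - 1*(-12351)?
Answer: 1086318633/602164058 ≈ 1.8040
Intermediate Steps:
L = -3269 (L = -15620 + 12351 = -3269)
L/30958 + 37144/19451 = -3269/30958 + 37144/19451 = 1086318633/602164058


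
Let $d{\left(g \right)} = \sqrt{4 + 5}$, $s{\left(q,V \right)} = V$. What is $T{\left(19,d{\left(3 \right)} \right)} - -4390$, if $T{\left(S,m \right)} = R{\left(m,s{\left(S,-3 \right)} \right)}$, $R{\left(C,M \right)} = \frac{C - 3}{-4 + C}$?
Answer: $4390$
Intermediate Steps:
$d{\left(g \right)} = 3$ ($d{\left(g \right)} = \sqrt{9} = 3$)
$R{\left(C,M \right)} = \frac{-3 + C}{-4 + C}$
$T{\left(S,m \right)} = \frac{-3 + m}{-4 + m}$
$T{\left(19,d{\left(3 \right)} \right)} - -4390 = \frac{-3 + 3}{-4 + 3} - -4390 = \frac{1}{-1} \cdot 0 + 4390 = \left(-1\right) 0 + 4390 = 0 + 4390 = 4390$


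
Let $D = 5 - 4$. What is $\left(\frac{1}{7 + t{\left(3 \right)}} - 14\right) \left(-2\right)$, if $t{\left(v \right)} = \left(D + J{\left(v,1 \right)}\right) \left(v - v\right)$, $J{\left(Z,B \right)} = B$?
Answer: $\frac{194}{7} \approx 27.714$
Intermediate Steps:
$D = 1$ ($D = 5 - 4 = 1$)
$t{\left(v \right)} = 0$ ($t{\left(v \right)} = \left(1 + 1\right) \left(v - v\right) = 2 \cdot 0 = 0$)
$\left(\frac{1}{7 + t{\left(3 \right)}} - 14\right) \left(-2\right) = \left(\frac{1}{7 + 0} - 14\right) \left(-2\right) = \left(\frac{1}{7} - 14\right) \left(-2\right) = \left(- \frac{97}{7}\right) \left(-2\right) = \frac{194}{7}$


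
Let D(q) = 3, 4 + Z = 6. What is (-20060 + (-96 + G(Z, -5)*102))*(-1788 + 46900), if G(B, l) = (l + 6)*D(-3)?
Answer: -895473200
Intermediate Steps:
Z = 2 (Z = -4 + 6 = 2)
G(B, l) = 18 + 3*l (G(B, l) = (l + 6)*3 = (6 + l)*3 = 18 + 3*l)
(-20060 + (-96 + G(Z, -5)*102))*(-1788 + 46900) = (-20060 + (-96 + (18 + 3*(-5))*102))*(-1788 + 46900) = (-20060 + (-96 + (18 - 15)*102))*45112 = (-20060 + (-96 + 3*102))*45112 = (-20060 + (-96 + 306))*45112 = (-20060 + 210)*45112 = -19850*45112 = -895473200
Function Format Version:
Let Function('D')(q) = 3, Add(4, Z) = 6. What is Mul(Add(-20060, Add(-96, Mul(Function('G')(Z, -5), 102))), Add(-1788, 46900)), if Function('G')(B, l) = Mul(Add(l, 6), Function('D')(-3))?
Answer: -895473200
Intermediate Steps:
Z = 2 (Z = Add(-4, 6) = 2)
Function('G')(B, l) = Add(18, Mul(3, l)) (Function('G')(B, l) = Mul(Add(l, 6), 3) = Mul(Add(6, l), 3) = Add(18, Mul(3, l)))
Mul(Add(-20060, Add(-96, Mul(Function('G')(Z, -5), 102))), Add(-1788, 46900)) = Mul(Add(-20060, Add(-96, Mul(Add(18, Mul(3, -5)), 102))), Add(-1788, 46900)) = Mul(Add(-20060, Add(-96, Mul(Add(18, -15), 102))), 45112) = Mul(Add(-20060, Add(-96, Mul(3, 102))), 45112) = Mul(Add(-20060, Add(-96, 306)), 45112) = Mul(Add(-20060, 210), 45112) = Mul(-19850, 45112) = -895473200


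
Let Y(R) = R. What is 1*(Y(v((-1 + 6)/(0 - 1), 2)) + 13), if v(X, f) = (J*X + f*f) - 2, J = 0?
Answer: 15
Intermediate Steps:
v(X, f) = -2 + f² (v(X, f) = (0*X + f*f) - 2 = (0 + f²) - 2 = f² - 2 = -2 + f²)
1*(Y(v((-1 + 6)/(0 - 1), 2)) + 13) = 1*((-2 + 2²) + 13) = 1*((-2 + 4) + 13) = 1*(2 + 13) = 1*15 = 15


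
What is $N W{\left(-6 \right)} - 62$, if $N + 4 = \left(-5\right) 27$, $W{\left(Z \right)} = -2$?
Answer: $216$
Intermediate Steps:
$N = -139$ ($N = -4 - 135 = -139$)
$N W{\left(-6 \right)} - 62 = \left(-139\right) \left(-2\right) - 62 = 278 - 62 = 216$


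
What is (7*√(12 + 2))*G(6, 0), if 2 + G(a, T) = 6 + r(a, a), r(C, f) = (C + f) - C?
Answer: 70*√14 ≈ 261.92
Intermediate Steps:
r(C, f) = f
G(a, T) = 4 + a (G(a, T) = -2 + (6 + a) = 4 + a)
(7*√(12 + 2))*G(6, 0) = (7*√(12 + 2))*(4 + 6) = (7*√14)*10 = 70*√14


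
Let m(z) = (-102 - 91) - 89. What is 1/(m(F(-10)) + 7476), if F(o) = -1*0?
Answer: 1/7194 ≈ 0.00013900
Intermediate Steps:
F(o) = 0
m(z) = -282 (m(z) = -193 - 89 = -282)
1/(m(F(-10)) + 7476) = 1/(-282 + 7476) = 1/7194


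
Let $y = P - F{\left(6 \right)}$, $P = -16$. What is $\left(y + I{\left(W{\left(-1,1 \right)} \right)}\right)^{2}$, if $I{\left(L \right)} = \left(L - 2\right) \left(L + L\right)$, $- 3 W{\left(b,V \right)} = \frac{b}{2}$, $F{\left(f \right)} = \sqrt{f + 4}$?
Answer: $\frac{92641}{324} + \frac{299 \sqrt{10}}{9} \approx 390.99$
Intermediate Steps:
$F{\left(f \right)} = \sqrt{4 + f}$
$W{\left(b,V \right)} = - \frac{b}{6}$ ($W{\left(b,V \right)} = - \frac{b \frac{1}{2}}{3} = - \frac{\frac{1}{2} b}{3} = - \frac{b}{6}$)
$I{\left(L \right)} = 2 L \left(-2 + L\right)$ ($I{\left(L \right)} = \left(-2 + L\right) 2 L = 2 L \left(-2 + L\right)$)
$y = -16 - \sqrt{10}$ ($y = -16 - \sqrt{4 + 6} = -16 - \sqrt{10} \approx -19.162$)
$\left(y + I{\left(W{\left(-1,1 \right)} \right)}\right)^{2} = \left(\left(-16 - \sqrt{10}\right) + 2 \left(\left(- \frac{1}{6}\right) \left(-1\right)\right) \left(-2 - - \frac{1}{6}\right)\right)^{2} = \left(\left(-16 - \sqrt{10}\right) + 2 \cdot \frac{1}{6} \left(-2 + \frac{1}{6}\right)\right)^{2} = \left(\left(-16 - \sqrt{10}\right) + 2 \cdot \frac{1}{6} \left(- \frac{11}{6}\right)\right)^{2} = \left(\left(-16 - \sqrt{10}\right) - \frac{11}{18}\right)^{2} = \left(- \frac{299}{18} - \sqrt{10}\right)^{2}$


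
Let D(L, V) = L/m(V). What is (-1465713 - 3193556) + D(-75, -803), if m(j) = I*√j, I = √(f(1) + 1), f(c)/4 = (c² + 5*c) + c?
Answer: -4659269 + 75*I*√23287/23287 ≈ -4.6593e+6 + 0.49148*I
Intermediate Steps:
f(c) = 4*c² + 24*c (f(c) = 4*((c² + 5*c) + c) = 4*(c² + 6*c) = 4*c² + 24*c)
I = √29 (I = √(4*1*(6 + 1) + 1) = √(4*1*7 + 1) = √(28 + 1) = √29 ≈ 5.3852)
m(j) = √29*√j
D(L, V) = L*√29/(29*√V) (D(L, V) = L/((√29*√V)) = L*(√29/(29*√V)) = L*√29/(29*√V))
(-1465713 - 3193556) + D(-75, -803) = (-1465713 - 3193556) + (1/29)*(-75)*√29/√(-803) = -4659269 + (1/29)*(-75)*√29*(-I*√803/803) = -4659269 + 75*I*√23287/23287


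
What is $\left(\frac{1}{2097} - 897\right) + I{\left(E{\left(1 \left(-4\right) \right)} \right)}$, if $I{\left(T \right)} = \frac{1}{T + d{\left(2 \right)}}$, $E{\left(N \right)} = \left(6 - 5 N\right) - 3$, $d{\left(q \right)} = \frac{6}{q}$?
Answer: $- \frac{48904111}{54522} \approx -896.96$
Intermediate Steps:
$E{\left(N \right)} = 3 - 5 N$
$I{\left(T \right)} = \frac{1}{3 + T}$ ($I{\left(T \right)} = \frac{1}{T + \frac{6}{2}} = \frac{1}{T + 6 \cdot \frac{1}{2}} = \frac{1}{T + 3} = \frac{1}{3 + T}$)
$\left(\frac{1}{2097} - 897\right) + I{\left(E{\left(1 \left(-4\right) \right)} \right)} = \left(\frac{1}{2097} - 897\right) + \frac{1}{3 - \left(-3 + 5 \cdot 1 \left(-4\right)\right)} = \left(\frac{1}{2097} - 897\right) + \frac{1}{3 + \left(3 - -20\right)} = - \frac{1881008}{2097} + \frac{1}{3 + \left(3 + 20\right)} = - \frac{1881008}{2097} + \frac{1}{3 + 23} = - \frac{1881008}{2097} + \frac{1}{26} = - \frac{48904111}{54522}$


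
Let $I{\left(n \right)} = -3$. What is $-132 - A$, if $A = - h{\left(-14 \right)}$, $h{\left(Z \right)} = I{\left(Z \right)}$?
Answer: $-135$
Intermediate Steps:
$h{\left(Z \right)} = -3$
$A = 3$ ($A = \left(-1\right) \left(-3\right) = 3$)
$-132 - A = -132 - 3 = -135$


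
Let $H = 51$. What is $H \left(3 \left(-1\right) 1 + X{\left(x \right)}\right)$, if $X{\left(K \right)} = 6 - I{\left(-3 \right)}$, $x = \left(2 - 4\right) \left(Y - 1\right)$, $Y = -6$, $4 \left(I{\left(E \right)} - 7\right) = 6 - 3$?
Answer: $- \frac{969}{4} \approx -242.25$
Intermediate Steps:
$I{\left(E \right)} = \frac{31}{4}$ ($I{\left(E \right)} = 7 + \frac{6 - 3}{4} = 7 + \frac{1}{4} \cdot 3 = 7 + \frac{3}{4} = \frac{31}{4}$)
$x = 14$ ($x = \left(2 - 4\right) \left(-6 - 1\right) = \left(-2\right) \left(-7\right) = 14$)
$X{\left(K \right)} = - \frac{7}{4}$ ($X{\left(K \right)} = 6 - \frac{31}{4} = - \frac{7}{4}$)
$H \left(3 \left(-1\right) 1 + X{\left(x \right)}\right) = 51 \left(3 \left(-1\right) 1 - \frac{7}{4}\right) = 51 \left(\left(-3\right) 1 - \frac{7}{4}\right) = 51 \left(-3 - \frac{7}{4}\right) = 51 \left(- \frac{19}{4}\right) = - \frac{969}{4}$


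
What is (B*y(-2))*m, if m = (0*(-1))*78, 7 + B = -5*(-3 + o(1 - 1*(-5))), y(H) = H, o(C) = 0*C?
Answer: 0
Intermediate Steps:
o(C) = 0
B = 8 (B = -7 - 5*(-3 + 0) = -7 - 5*(-3) = -7 + 15 = 8)
m = 0 (m = 0*78 = 0)
(B*y(-2))*m = (8*(-2))*0 = -16*0 = 0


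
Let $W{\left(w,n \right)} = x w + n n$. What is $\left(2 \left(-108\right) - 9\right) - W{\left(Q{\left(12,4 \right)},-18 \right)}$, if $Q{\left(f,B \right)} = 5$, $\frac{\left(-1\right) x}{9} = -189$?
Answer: $-9054$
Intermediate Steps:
$x = 1701$ ($x = \left(-9\right) \left(-189\right) = 1701$)
$W{\left(w,n \right)} = n^{2} + 1701 w$ ($W{\left(w,n \right)} = 1701 w + n n = 1701 w + n^{2} = n^{2} + 1701 w$)
$\left(2 \left(-108\right) - 9\right) - W{\left(Q{\left(12,4 \right)},-18 \right)} = \left(2 \left(-108\right) - 9\right) - \left(\left(-18\right)^{2} + 1701 \cdot 5\right) = \left(-216 - 9\right) - \left(324 + 8505\right) = -225 - 8829 = -9054$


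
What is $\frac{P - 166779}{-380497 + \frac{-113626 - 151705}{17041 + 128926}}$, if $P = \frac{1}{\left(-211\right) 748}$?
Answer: $\frac{3842201178829571}{8765809880340040} \approx 0.43832$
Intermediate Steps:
$P = - \frac{1}{157828}$ ($P = \frac{1}{-157828} = - \frac{1}{157828} \approx -6.336 \cdot 10^{-6}$)
$\frac{P - 166779}{-380497 + \frac{-113626 - 151705}{17041 + 128926}} = \frac{- \frac{1}{157828} - 166779}{-380497 + \frac{-113626 - 151705}{17041 + 128926}} = - \frac{26322396013}{157828 \left(-380497 - \frac{265331}{145967}\right)} = - \frac{26322396013}{157828 \left(- \frac{55540270930}{145967}\right)} = \left(- \frac{26322396013}{157828}\right) \left(- \frac{145967}{55540270930}\right) = \frac{3842201178829571}{8765809880340040}$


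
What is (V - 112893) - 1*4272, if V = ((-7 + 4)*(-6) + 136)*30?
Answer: -112545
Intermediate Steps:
V = 4620 (V = (-3*(-6) + 136)*30 = (18 + 136)*30 = 154*30 = 4620)
(V - 112893) - 1*4272 = (4620 - 112893) - 1*4272 = -108273 - 4272 = -112545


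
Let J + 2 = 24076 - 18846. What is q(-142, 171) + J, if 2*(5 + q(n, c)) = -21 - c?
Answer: 5127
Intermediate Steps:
q(n, c) = -31/2 - c/2 (q(n, c) = -5 + (-21 - c)/2 = -5 + (-21/2 - c/2) = -31/2 - c/2)
J = 5228 (J = -2 + (24076 - 18846) = -2 + 5230 = 5228)
q(-142, 171) + J = (-31/2 - ½*171) + 5228 = (-31/2 - 171/2) + 5228 = -101 + 5228 = 5127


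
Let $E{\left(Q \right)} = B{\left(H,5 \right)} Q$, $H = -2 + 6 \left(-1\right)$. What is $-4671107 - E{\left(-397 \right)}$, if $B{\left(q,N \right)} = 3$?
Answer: $-4669916$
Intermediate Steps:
$H = -8$ ($H = -2 - 6 = -8$)
$E{\left(Q \right)} = 3 Q$
$-4671107 - E{\left(-397 \right)} = -4671107 - 3 \left(-397\right) = -4671107 - -1191 = -4671107 + 1191 = -4669916$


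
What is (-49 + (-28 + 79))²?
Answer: 4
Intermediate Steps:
(-49 + (-28 + 79))² = (-49 + 51)² = 2² = 4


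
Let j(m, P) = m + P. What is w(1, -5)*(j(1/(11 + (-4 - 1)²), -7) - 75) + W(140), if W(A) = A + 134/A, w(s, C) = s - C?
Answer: -36842/105 ≈ -350.88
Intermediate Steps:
j(m, P) = P + m
w(1, -5)*(j(1/(11 + (-4 - 1)²), -7) - 75) + W(140) = (1 - 1*(-5))*((-7 + 1/(11 + (-4 - 1)²)) - 75) + (140 + 134/140) = (1 + 5)*((-7 + 1/(11 + (-5)²)) - 75) + (140 + 134*(1/140)) = 6*((-7 + 1/(11 + 25)) - 75) + (140 + 67/70) = 6*((-7 + 1/36) - 75) + 9867/70 = 6*(-251/36 - 75) + 9867/70 = 6*(-2951/36) + 9867/70 = -2951/6 + 9867/70 = -36842/105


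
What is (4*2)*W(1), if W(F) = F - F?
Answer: 0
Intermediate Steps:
W(F) = 0
(4*2)*W(1) = (4*2)*0 = 8*0 = 0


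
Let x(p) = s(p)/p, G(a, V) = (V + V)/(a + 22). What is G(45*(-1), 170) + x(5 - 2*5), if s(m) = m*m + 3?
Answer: -2344/115 ≈ -20.383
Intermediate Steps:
G(a, V) = 2*V/(22 + a) (G(a, V) = (2*V)/(22 + a) = 2*V/(22 + a))
s(m) = 3 + m**2 (s(m) = m**2 + 3 = 3 + m**2)
x(p) = (3 + p**2)/p
G(45*(-1), 170) + x(5 - 2*5) = 2*170/(22 + 45*(-1)) + ((5 - 2*5) + 3/(5 - 2*5)) = 2*170/(22 - 45) + ((5 - 10) + 3/(5 - 10)) = 2*170/(-23) + (-5 + 3/(-5)) = 2*170*(-1/23) + (-5 + 3*(-1/5)) = -340/23 + (-5 - 3/5) = -340/23 - 28/5 = -2344/115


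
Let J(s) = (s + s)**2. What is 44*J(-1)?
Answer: 176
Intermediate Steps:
J(s) = 4*s**2 (J(s) = (2*s)**2 = 4*s**2)
44*J(-1) = 44*(4*(-1)**2) = 44*(4*1) = 44*4 = 176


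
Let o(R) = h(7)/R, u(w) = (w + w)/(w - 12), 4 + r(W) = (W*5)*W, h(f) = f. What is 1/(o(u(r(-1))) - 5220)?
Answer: -2/10517 ≈ -0.00019017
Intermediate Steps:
r(W) = -4 + 5*W² (r(W) = -4 + (W*5)*W = -4 + (5*W)*W = -4 + 5*W²)
u(w) = 2*w/(-12 + w) (u(w) = (2*w)/(-12 + w) = 2*w/(-12 + w))
o(R) = 7/R
1/(o(u(r(-1))) - 5220) = 1/(7/((2*(-4 + 5*(-1)²)/(-12 + (-4 + 5*(-1)²)))) - 5220) = 1/(7/((2*(-4 + 5*1)/(-12 + (-4 + 5*1)))) - 5220) = 1/(7/((2*(-4 + 5)/(-12 + (-4 + 5)))) - 5220) = 1/(7/((2*1/(-12 + 1))) - 5220) = 1/(7/((2*1/(-11))) - 5220) = 1/(7/((2*1*(-1/11))) - 5220) = 1/(7/(-2/11) - 5220) = 1/(7*(-11/2) - 5220) = 1/(-77/2 - 5220) = 1/(-10517/2) = -2/10517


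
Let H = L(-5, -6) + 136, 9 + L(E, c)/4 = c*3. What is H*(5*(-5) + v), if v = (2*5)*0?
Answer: -700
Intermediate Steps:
v = 0 (v = 10*0 = 0)
L(E, c) = -36 + 12*c (L(E, c) = -36 + 4*(c*3) = -36 + 4*(3*c) = -36 + 12*c)
H = 28 (H = (-36 + 12*(-6)) + 136 = (-36 - 72) + 136 = -108 + 136 = 28)
H*(5*(-5) + v) = 28*(5*(-5) + 0) = 28*(-25 + 0) = 28*(-25) = -700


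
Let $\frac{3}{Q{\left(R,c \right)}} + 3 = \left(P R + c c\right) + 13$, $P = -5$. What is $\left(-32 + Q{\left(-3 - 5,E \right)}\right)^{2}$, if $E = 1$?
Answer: $\frac{294849}{289} \approx 1020.2$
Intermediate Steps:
$Q{\left(R,c \right)} = \frac{3}{10 + c^{2} - 5 R}$ ($Q{\left(R,c \right)} = \frac{3}{-3 - \left(-13 + 5 R - c c\right)} = \frac{3}{-3 - \left(-13 - c^{2} + 5 R\right)} = \frac{3}{-3 + \left(13 + c^{2} - 5 R\right)} = \frac{3}{10 + c^{2} - 5 R}$)
$\left(-32 + Q{\left(-3 - 5,E \right)}\right)^{2} = \left(-32 + \frac{3}{10 + 1^{2} - 5 \left(-3 - 5\right)}\right)^{2} = \left(-32 + \frac{3}{10 + 1 - -40}\right)^{2} = \left(-32 + \frac{3}{10 + 1 + 40}\right)^{2} = \left(-32 + \frac{3}{51}\right)^{2} = \left(-32 + 3 \cdot \frac{1}{51}\right)^{2} = \left(-32 + \frac{1}{17}\right)^{2} = \left(- \frac{543}{17}\right)^{2} = \frac{294849}{289}$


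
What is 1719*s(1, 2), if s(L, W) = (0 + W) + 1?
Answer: 5157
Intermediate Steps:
s(L, W) = 1 + W (s(L, W) = W + 1 = 1 + W)
1719*s(1, 2) = 1719*(1 + 2) = 1719*3 = 5157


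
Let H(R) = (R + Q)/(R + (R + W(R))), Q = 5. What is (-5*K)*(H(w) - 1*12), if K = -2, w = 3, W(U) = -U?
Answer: -280/3 ≈ -93.333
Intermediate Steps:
H(R) = (5 + R)/R (H(R) = (R + 5)/(R + (R - R)) = (5 + R)/(R + 0) = (5 + R)/R)
(-5*K)*(H(w) - 1*12) = (-5*(-2))*((5 + 3)/3 - 1*12) = 10*((1/3)*8 - 12) = 10*(8/3 - 12) = 10*(-28/3) = -280/3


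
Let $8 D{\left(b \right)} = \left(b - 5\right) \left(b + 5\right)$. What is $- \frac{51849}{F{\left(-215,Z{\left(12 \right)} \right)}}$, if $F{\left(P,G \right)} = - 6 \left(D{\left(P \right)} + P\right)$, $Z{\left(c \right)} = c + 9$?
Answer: $\frac{17283}{11120} \approx 1.5542$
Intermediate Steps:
$Z{\left(c \right)} = 9 + c$
$D{\left(b \right)} = \frac{\left(-5 + b\right) \left(5 + b\right)}{8}$ ($D{\left(b \right)} = \frac{\left(b - 5\right) \left(b + 5\right)}{8} = \frac{\left(-5 + b\right) \left(5 + b\right)}{8}$)
$F{\left(P,G \right)} = \frac{75}{4} - 6 P - \frac{3 P^{2}}{4}$ ($F{\left(P,G \right)} = - 6 \left(\left(- \frac{25}{8} + \frac{P^{2}}{8}\right) + P\right) = - 6 \left(- \frac{25}{8} + P + \frac{P^{2}}{8}\right) = \frac{75}{4} - 6 P - \frac{3 P^{2}}{4}$)
$- \frac{51849}{F{\left(-215,Z{\left(12 \right)} \right)}} = - \frac{51849}{\frac{75}{4} - -1290 - \frac{3 \left(-215\right)^{2}}{4}} = - \frac{51849}{\frac{75}{4} + 1290 - \frac{138675}{4}} = - \frac{51849}{-33360} = \left(-51849\right) \left(- \frac{1}{33360}\right) = \frac{17283}{11120}$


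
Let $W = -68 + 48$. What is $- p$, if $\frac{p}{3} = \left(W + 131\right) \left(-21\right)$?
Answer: $6993$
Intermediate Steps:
$W = -20$
$p = -6993$ ($p = 3 \left(-20 + 131\right) \left(-21\right) = 3 \cdot 111 \left(-21\right) = 3 \left(-2331\right) = -6993$)
$- p = \left(-1\right) \left(-6993\right) = 6993$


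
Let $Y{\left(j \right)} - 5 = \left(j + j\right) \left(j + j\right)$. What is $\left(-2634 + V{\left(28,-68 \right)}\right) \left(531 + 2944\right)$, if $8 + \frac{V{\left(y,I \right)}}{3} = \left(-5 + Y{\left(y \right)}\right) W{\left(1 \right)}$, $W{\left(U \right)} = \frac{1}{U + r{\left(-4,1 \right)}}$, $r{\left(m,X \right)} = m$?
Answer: $-20134150$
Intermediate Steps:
$W{\left(U \right)} = \frac{1}{-4 + U}$ ($W{\left(U \right)} = \frac{1}{U - 4} = \frac{1}{-4 + U}$)
$Y{\left(j \right)} = 5 + 4 j^{2}$ ($Y{\left(j \right)} = 5 + \left(j + j\right) \left(j + j\right) = 5 + 2 j 2 j = 5 + 4 j^{2}$)
$V{\left(y,I \right)} = -24 - 4 y^{2}$ ($V{\left(y,I \right)} = -24 + 3 \frac{-5 + \left(5 + 4 y^{2}\right)}{-4 + 1} = -24 + 3 \frac{4 y^{2}}{-3} = -24 + 3 \cdot 4 y^{2} \left(- \frac{1}{3}\right) = -24 + 3 \left(- \frac{4 y^{2}}{3}\right) = -24 - 4 y^{2}$)
$\left(-2634 + V{\left(28,-68 \right)}\right) \left(531 + 2944\right) = \left(-2634 - \left(24 + 4 \cdot 28^{2}\right)\right) \left(531 + 2944\right) = \left(-2634 - 3160\right) 3475 = \left(-5794\right) 3475 = -20134150$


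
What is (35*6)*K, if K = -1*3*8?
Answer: -5040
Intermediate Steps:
K = -24 (K = -3*8 = -24)
(35*6)*K = (35*6)*(-24) = 210*(-24) = -5040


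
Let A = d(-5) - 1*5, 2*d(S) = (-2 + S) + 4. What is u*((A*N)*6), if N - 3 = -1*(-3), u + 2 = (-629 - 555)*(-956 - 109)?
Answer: -295064172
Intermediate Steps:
u = 1260958 (u = -2 + (-629 - 555)*(-956 - 109) = -2 - 1184*(-1065) = -2 + 1260960 = 1260958)
d(S) = 1 + S/2 (d(S) = ((-2 + S) + 4)/2 = (2 + S)/2 = 1 + S/2)
A = -13/2 (A = (1 + (½)*(-5)) - 1*5 = (1 - 5/2) - 5 = -3/2 - 5 = -13/2 ≈ -6.5000)
N = 6 (N = 3 - 1*(-3) = 3 + 3 = 6)
u*((A*N)*6) = 1260958*(-13/2*6*6) = 1260958*(-39*6) = 1260958*(-234) = -295064172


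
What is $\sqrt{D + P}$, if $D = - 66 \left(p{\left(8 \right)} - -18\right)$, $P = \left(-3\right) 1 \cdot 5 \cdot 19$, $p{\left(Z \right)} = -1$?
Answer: $i \sqrt{1407} \approx 37.51 i$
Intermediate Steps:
$P = -285$ ($P = \left(-3\right) 5 \cdot 19 = \left(-15\right) 19 = -285$)
$D = -1122$ ($D = - 66 \left(-1 - -18\right) = - 66 \left(-1 + \left(-2 + 20\right)\right) = - 66 \left(-1 + 18\right) = \left(-66\right) 17 = -1122$)
$\sqrt{D + P} = \sqrt{-1122 - 285} = \sqrt{-1407} = i \sqrt{1407}$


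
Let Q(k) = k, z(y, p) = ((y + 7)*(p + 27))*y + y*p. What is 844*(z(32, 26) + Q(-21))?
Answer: 56510020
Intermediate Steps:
z(y, p) = p*y + y*(7 + y)*(27 + p) (z(y, p) = ((7 + y)*(27 + p))*y + p*y = y*(7 + y)*(27 + p) + p*y = p*y + y*(7 + y)*(27 + p))
844*(z(32, 26) + Q(-21)) = 844*(32*(189 + 8*26 + 27*32 + 26*32) - 21) = 844*(32*(189 + 208 + 864 + 832) - 21) = 844*(32*2093 - 21) = 844*(66976 - 21) = 844*66955 = 56510020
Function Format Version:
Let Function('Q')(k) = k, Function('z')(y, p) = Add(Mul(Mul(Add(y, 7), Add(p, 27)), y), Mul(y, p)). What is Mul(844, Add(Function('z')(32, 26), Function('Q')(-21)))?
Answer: 56510020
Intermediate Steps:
Function('z')(y, p) = Add(Mul(p, y), Mul(y, Add(7, y), Add(27, p))) (Function('z')(y, p) = Add(Mul(Mul(Add(7, y), Add(27, p)), y), Mul(p, y)) = Add(Mul(y, Add(7, y), Add(27, p)), Mul(p, y)) = Add(Mul(p, y), Mul(y, Add(7, y), Add(27, p))))
Mul(844, Add(Function('z')(32, 26), Function('Q')(-21))) = Mul(844, Add(Mul(32, Add(189, Mul(8, 26), Mul(27, 32), Mul(26, 32))), -21)) = Mul(844, Add(Mul(32, Add(189, 208, 864, 832)), -21)) = Mul(844, Add(Mul(32, 2093), -21)) = Mul(844, Add(66976, -21)) = Mul(844, 66955) = 56510020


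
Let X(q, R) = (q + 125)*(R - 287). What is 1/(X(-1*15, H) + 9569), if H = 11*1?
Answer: -1/20791 ≈ -4.8098e-5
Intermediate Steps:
H = 11
X(q, R) = (-287 + R)*(125 + q) (X(q, R) = (125 + q)*(-287 + R) = (-287 + R)*(125 + q))
1/(X(-1*15, H) + 9569) = 1/((-35875 - (-287)*15 + 125*11 + 11*(-1*15)) + 9569) = 1/((-35875 - 287*(-15) + 1375 + 11*(-15)) + 9569) = 1/((-35875 + 4305 + 1375 - 165) + 9569) = 1/(-30360 + 9569) = 1/(-20791) = -1/20791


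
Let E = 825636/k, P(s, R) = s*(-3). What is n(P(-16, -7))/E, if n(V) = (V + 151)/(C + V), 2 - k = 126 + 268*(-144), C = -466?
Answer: -1913783/86278962 ≈ -0.022181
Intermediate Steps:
P(s, R) = -3*s
k = 38468 (k = 2 - (126 + 268*(-144)) = 2 - (126 - 38592) = 2 - 1*(-38466) = 2 + 38466 = 38468)
n(V) = (151 + V)/(-466 + V) (n(V) = (V + 151)/(-466 + V) = (151 + V)/(-466 + V))
E = 206409/9617 (E = 825636/38468 = 825636*(1/38468) = 206409/9617 ≈ 21.463)
n(P(-16, -7))/E = ((151 - 3*(-16))/(-466 - 3*(-16)))/(206409/9617) = ((151 + 48)/(-466 + 48))*(9617/206409) = (199/(-418))*(9617/206409) = -1/418*199*(9617/206409) = -199/418*9617/206409 = -1913783/86278962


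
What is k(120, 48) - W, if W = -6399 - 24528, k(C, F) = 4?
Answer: 30931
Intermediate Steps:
W = -30927
k(120, 48) - W = 4 - 1*(-30927) = 4 + 30927 = 30931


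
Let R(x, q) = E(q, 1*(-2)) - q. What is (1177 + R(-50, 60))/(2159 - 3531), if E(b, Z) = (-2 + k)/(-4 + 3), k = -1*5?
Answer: -281/343 ≈ -0.81924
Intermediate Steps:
k = -5
E(b, Z) = 7 (E(b, Z) = (-2 - 5)/(-4 + 3) = -7/(-1) = -7*(-1) = 7)
R(x, q) = 7 - q
(1177 + R(-50, 60))/(2159 - 3531) = (1177 + (7 - 1*60))/(2159 - 3531) = (1177 + (7 - 60))/(-1372) = (1177 - 53)*(-1/1372) = 1124*(-1/1372) = -281/343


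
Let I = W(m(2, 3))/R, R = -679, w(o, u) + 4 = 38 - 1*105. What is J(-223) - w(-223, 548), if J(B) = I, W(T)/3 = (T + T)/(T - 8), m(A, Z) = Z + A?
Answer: 48219/679 ≈ 71.015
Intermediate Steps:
m(A, Z) = A + Z
W(T) = 6*T/(-8 + T) (W(T) = 3*((T + T)/(T - 8)) = 3*((2*T)/(-8 + T)) = 3*(2*T/(-8 + T)) = 6*T/(-8 + T))
w(o, u) = -71 (w(o, u) = -4 + (38 - 1*105) = -4 + (38 - 105) = -4 - 67 = -71)
I = 10/679 (I = (6*(2 + 3)/(-8 + (2 + 3)))/(-679) = (6*5/(-8 + 5))*(-1/679) = (6*5/(-3))*(-1/679) = (6*5*(-⅓))*(-1/679) = -10*(-1/679) = 10/679 ≈ 0.014728)
J(B) = 10/679
J(-223) - w(-223, 548) = 10/679 - 1*(-71) = 10/679 + 71 = 48219/679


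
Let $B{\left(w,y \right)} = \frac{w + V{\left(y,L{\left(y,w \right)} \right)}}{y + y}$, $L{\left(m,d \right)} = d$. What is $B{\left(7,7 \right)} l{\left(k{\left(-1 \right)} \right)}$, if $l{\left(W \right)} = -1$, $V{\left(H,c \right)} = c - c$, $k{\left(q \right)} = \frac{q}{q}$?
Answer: $- \frac{1}{2} \approx -0.5$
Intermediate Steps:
$k{\left(q \right)} = 1$
$V{\left(H,c \right)} = 0$
$B{\left(w,y \right)} = \frac{w}{2 y}$ ($B{\left(w,y \right)} = \frac{w + 0}{y + y} = \frac{w}{2 y}$)
$B{\left(7,7 \right)} l{\left(k{\left(-1 \right)} \right)} = \frac{1}{2} \cdot 7 \cdot \frac{1}{7} \left(-1\right) = \frac{1}{2} \left(-1\right) = - \frac{1}{2}$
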